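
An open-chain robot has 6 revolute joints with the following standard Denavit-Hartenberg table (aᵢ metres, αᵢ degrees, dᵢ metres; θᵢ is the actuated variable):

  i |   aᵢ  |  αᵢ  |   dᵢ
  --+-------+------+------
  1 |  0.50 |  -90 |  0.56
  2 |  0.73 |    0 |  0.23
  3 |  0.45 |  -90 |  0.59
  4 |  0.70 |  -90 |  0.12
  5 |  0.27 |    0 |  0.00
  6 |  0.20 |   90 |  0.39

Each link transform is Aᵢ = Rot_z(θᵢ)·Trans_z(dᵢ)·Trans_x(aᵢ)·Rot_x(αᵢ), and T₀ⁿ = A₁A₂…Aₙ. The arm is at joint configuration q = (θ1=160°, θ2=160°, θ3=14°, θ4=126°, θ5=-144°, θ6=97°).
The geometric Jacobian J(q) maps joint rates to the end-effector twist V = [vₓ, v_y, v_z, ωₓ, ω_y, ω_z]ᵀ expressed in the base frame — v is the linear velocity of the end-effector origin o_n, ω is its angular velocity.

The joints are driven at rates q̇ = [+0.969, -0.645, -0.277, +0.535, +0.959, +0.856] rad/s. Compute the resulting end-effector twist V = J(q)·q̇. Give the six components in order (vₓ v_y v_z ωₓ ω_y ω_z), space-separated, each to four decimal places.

o_n = [-0.1851, -0.5172, 0.7569]
J₁: ẑ×o_n = [0.5172, -0.1851, 0.0000], ω = ẑ
J2: z=[-0.3420, -0.9397, 0.0000] o=[-0.4698, 0.1710, 0.5600] → [-0.1850, 0.0673, 0.5029, -0.3420, -0.9397, 0.0000]
J3: z=[-0.3420, -0.9397, 0.0000] o=[0.0961, -0.2797, 0.3103] → [-0.4196, 0.1527, -0.1831, -0.3420, -0.9397, 0.0000]
J4: z=[0.0982, -0.0358, 0.9945] o=[0.3148, -0.9872, 0.2633] → [-0.4851, -0.5457, 0.0283, 0.0982, -0.0358, 0.9945]
J5: z=[-0.9571, -0.2772, 0.0846] o=[0.1358, -0.3194, 0.4256] → [-0.0751, 0.2899, 0.1003, -0.9571, -0.2772, 0.0846]
J6: z=[-0.9571, -0.2772, 0.0846] o=[0.2109, -0.5348, 0.5701] → [-0.0533, 0.1453, -0.1267, -0.9571, -0.2772, 0.0846]
V = J·q̇ = [0.3595, -0.1547, -0.2707, -1.3692, 0.3442, 1.6546]

0.3595 -0.1547 -0.2707 -1.3692 0.3442 1.6546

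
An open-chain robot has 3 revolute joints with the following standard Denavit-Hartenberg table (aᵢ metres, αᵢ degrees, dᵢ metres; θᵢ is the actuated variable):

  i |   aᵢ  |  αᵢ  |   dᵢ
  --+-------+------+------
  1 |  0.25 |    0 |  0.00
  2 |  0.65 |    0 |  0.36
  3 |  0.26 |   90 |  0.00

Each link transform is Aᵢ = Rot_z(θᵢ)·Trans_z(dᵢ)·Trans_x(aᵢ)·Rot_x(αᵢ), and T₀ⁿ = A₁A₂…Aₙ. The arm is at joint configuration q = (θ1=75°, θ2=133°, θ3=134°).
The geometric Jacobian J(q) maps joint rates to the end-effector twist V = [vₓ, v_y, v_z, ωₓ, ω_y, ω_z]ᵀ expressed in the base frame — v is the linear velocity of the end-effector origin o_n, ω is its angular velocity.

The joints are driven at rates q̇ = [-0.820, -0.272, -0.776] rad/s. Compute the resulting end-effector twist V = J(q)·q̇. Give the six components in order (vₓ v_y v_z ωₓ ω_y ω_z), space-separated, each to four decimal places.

o_n = [-0.2619, -0.1440, 0.3600]
J₁: ẑ×o_n = [0.1440, -0.2619, 0.0000], ω = ẑ
J2: z=[0.0000, 0.0000, 1.0000] o=[0.0647, 0.2415, 0.0000] → [0.3855, -0.3266, 0.0000, 0.0000, 0.0000, 1.0000]
J3: z=[0.0000, 0.0000, 1.0000] o=[-0.5092, -0.0637, 0.3600] → [0.0803, 0.2473, -0.0000, 0.0000, 0.0000, 1.0000]
V = J·q̇ = [-0.2853, 0.1117, 0.0000, 0.0000, 0.0000, -1.8680]

-0.2853 0.1117 0.0000 0.0000 0.0000 -1.8680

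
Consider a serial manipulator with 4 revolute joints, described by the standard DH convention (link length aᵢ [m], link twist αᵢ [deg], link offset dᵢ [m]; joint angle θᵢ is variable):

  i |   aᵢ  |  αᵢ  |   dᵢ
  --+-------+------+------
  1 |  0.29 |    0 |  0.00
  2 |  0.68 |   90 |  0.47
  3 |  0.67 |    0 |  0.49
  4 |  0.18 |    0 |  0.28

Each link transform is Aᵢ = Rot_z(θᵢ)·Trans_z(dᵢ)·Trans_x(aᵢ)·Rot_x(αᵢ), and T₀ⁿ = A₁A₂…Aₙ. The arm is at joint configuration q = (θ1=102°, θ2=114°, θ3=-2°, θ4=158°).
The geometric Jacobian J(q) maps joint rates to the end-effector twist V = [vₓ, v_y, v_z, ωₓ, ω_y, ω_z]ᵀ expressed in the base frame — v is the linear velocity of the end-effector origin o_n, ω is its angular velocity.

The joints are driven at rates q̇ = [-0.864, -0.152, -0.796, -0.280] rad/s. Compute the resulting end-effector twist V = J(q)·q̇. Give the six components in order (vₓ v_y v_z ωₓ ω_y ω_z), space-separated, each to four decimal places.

0.1216 1.4507 -0.3561 0.6325 -0.8705 -1.0160

o_n = [-1.4717, 0.2100, 0.5198]
J₁: ẑ×o_n = [-0.2100, -1.4717, 0.0000], ω = ẑ
J2: z=[0.0000, 0.0000, 1.0000] o=[-0.0603, 0.2837, 0.0000] → [0.0737, -1.4114, 0.0000, 0.0000, 0.0000, 1.0000]
J3: z=[-0.5878, 0.8090, 0.0000] o=[-0.6104, -0.1160, 0.4700] → [0.0403, 0.0293, 0.5052, -0.5878, 0.8090, 0.0000]
J4: z=[-0.5878, 0.8090, 0.0000] o=[-1.4402, -0.1132, 0.4466] → [0.0592, 0.0430, -0.1644, -0.5878, 0.8090, 0.0000]
V = J·q̇ = [0.1216, 1.4507, -0.3561, 0.6325, -0.8705, -1.0160]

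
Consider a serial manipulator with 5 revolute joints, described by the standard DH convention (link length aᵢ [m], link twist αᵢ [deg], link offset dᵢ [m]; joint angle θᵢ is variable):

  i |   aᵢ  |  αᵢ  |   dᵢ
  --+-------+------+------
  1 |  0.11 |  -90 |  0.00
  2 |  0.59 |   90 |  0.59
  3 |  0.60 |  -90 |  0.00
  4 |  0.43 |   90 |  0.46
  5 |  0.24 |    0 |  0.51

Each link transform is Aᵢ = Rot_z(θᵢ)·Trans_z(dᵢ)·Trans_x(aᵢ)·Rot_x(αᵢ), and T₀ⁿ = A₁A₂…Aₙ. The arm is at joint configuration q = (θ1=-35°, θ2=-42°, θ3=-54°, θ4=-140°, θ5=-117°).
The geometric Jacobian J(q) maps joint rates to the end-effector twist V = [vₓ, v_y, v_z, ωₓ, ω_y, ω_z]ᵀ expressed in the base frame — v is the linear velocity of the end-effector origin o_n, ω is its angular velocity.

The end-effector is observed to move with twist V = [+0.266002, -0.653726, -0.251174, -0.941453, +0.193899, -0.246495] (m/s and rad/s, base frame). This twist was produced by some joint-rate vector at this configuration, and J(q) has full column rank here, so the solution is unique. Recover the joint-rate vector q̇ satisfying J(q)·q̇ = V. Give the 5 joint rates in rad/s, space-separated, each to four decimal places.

o_n = [1.0901, 0.1076, 0.4014]
J₁: ẑ×o_n = [-0.1076, 1.0901, 0.0000], ω = ẑ
J2: z=[0.5736, 0.8192, 0.0000] o=[0.0901, -0.0631, 0.0000] → [0.3288, -0.2302, -0.7212, 0.5736, 0.8192, 0.0000]
J3: z=[-0.5481, 0.3838, 0.7431] o=[0.7877, 0.1687, 0.3948] → [0.0479, 0.2284, -0.0826, -0.5481, 0.3838, 0.7431]
J4: z=[0.8296, 0.1366, 0.5413] o=[0.7239, -0.3792, 0.6308] → [-0.2949, 0.3885, 0.3539, 0.8296, 0.1366, 0.5413]
J5: z=[0.4882, 0.2930, -0.8221] o=[0.9891, 0.0905, 0.9556] → [-0.1483, 0.1875, -0.0213, 0.4882, 0.2930, -0.8221]
q̇ = J⁺·V = [-0.5580, -0.0220, 0.7890, -0.5730, -0.0430]

-0.5580 -0.0220 0.7890 -0.5730 -0.0430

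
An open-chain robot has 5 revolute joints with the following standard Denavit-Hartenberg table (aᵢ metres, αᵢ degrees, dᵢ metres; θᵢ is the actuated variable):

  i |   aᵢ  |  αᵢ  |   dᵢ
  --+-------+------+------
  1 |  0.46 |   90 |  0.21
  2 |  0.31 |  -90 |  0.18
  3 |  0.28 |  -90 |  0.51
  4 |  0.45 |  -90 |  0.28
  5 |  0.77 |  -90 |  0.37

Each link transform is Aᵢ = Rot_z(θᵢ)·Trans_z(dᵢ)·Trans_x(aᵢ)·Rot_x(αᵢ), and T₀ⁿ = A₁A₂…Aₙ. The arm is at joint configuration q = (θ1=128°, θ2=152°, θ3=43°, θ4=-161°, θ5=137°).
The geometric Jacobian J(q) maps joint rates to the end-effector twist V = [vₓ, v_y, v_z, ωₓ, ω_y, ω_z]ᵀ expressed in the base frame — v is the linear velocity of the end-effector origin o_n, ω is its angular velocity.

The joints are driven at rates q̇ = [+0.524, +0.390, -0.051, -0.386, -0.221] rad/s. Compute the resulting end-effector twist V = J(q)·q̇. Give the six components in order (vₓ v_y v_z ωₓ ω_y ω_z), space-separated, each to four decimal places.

0.4084 0.4999 -0.5890 0.6078 0.3937 0.8524

o_n = [0.4262, -0.5241, -0.1184]
J₁: ẑ×o_n = [0.5241, 0.4262, -0.0000], ω = ẑ
J2: z=[0.7880, 0.6157, 0.0000] o=[-0.2832, 0.3625, 0.2100] → [-0.2022, 0.2588, -1.1354, 0.7880, 0.6157, 0.0000]
J3: z=[0.2890, -0.3699, -0.8829] o=[0.0272, 0.2576, 0.3555] → [-0.5149, -0.2154, -0.0783, 0.2890, -0.3699, -0.8829]
J4: z=[-0.9470, 0.0242, -0.3202] o=[0.1354, -0.1911, 0.0014] → [-0.1095, -0.2066, 0.3083, -0.9470, 0.0242, -0.3202]
J5: z=[0.2278, -0.6522, -0.7231] o=[-0.0279, 0.1566, -0.3637] → [-0.6522, -0.3842, 0.1411, 0.2278, -0.6522, -0.7231]
V = J·q̇ = [0.4084, 0.4999, -0.5890, 0.6078, 0.3937, 0.8524]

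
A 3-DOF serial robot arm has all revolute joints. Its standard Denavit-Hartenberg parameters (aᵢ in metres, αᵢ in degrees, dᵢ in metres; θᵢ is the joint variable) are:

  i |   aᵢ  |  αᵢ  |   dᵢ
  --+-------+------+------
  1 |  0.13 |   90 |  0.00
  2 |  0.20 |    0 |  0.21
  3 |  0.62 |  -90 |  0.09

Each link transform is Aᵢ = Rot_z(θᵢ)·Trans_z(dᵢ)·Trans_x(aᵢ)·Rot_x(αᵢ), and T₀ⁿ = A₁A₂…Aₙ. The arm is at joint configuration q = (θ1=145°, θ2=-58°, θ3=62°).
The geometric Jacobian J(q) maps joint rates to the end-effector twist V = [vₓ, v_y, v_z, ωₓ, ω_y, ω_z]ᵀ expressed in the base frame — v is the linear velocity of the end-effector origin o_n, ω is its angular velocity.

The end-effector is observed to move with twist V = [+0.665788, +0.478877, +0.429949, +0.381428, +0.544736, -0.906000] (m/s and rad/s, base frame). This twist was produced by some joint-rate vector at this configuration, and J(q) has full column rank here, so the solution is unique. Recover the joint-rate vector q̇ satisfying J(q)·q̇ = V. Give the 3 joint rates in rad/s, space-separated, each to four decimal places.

o_n = [-0.5279, 0.7359, -0.1264]
J₁: ẑ×o_n = [-0.7359, -0.5279, 0.0000], ω = ẑ
J2: z=[0.5736, 0.8192, 0.0000] o=[-0.1065, 0.0746, 0.0000] → [-0.1035, 0.0725, 0.7245, 0.5736, 0.8192, 0.0000]
J3: z=[0.5736, 0.8192, 0.0000] o=[-0.0729, 0.3074, -0.1696] → [0.0354, -0.0248, 0.6185, 0.5736, 0.8192, 0.0000]
q̇ = J⁺·V = [-0.9060, 0.1760, 0.4890]

-0.9060 0.1760 0.4890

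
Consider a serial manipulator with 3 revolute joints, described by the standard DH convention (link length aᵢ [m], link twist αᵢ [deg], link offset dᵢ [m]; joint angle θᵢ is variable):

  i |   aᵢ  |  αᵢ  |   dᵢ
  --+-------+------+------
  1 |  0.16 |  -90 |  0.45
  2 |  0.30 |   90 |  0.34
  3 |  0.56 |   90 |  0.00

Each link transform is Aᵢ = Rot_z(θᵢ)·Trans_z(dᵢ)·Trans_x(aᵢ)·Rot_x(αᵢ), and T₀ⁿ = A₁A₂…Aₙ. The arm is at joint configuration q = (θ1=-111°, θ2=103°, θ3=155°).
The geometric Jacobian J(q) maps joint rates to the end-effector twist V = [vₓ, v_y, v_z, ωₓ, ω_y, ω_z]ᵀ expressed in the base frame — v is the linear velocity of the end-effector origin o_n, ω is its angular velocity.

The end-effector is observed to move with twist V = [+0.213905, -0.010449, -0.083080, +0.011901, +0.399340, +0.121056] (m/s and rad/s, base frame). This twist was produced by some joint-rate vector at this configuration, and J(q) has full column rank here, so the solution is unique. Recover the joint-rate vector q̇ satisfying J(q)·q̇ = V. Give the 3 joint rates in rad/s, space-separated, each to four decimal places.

0.0340 -0.1320 -0.3870

o_n = [0.4643, -0.3996, 0.6522]
J₁: ẑ×o_n = [0.3996, 0.4643, -0.0000], ω = ẑ
J2: z=[0.9336, -0.3584, 0.0000] o=[-0.0573, -0.1494, 0.4500] → [-0.0725, -0.1888, -0.0467, 0.9336, -0.3584, 0.0000]
J3: z=[-0.3492, -0.9097, -0.2250] o=[0.2843, -0.2082, 0.1577] → [-0.4929, 0.1322, 0.2306, -0.3492, -0.9097, -0.2250]
q̇ = J⁺·V = [0.0340, -0.1320, -0.3870]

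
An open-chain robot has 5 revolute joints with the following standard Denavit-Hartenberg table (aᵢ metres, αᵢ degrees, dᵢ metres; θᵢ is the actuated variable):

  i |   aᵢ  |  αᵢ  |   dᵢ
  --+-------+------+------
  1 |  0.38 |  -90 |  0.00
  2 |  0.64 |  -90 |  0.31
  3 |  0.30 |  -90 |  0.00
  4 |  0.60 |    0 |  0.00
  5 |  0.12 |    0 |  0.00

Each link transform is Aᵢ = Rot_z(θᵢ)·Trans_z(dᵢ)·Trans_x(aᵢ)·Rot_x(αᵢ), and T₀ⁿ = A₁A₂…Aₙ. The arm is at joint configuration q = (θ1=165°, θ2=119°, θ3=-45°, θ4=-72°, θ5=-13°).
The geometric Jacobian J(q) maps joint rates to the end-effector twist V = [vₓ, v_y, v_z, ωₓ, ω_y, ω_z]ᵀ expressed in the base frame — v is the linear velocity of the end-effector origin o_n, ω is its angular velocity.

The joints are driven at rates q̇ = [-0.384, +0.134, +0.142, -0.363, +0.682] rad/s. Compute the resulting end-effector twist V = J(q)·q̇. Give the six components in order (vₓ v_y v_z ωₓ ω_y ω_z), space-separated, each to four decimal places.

o_n = [0.5089, -0.8203, -0.5318]
J₁: ẑ×o_n = [0.8203, 0.5089, -0.0000], ω = ẑ
J2: z=[-0.2588, -0.9659, 0.0000] o=[-0.3671, 0.0984, 0.0000] → [0.5137, -0.1376, 1.0839, -0.2588, -0.9659, 0.0000]
J3: z=[0.8448, -0.2264, 0.4848] o=[-0.1476, -0.2814, -0.5598] → [0.2549, 0.2947, -0.3067, 0.8448, -0.2264, 0.4848]
J4: z=[0.5141, 0.5943, -0.6184] o=[-0.1031, -0.5129, -0.7453] → [-0.0632, -0.4883, -0.5218, 0.5141, 0.5943, -0.6184]
J5: z=[0.5141, 0.5943, -0.6184] o=[0.4064, -0.7852, -0.5833] → [0.0089, -0.0899, -0.0790, 0.5141, 0.5943, -0.6184]
V = J·q̇ = [-0.1810, -0.0561, 0.2372, 0.2493, 0.0280, -0.5124]

-0.1810 -0.0561 0.2372 0.2493 0.0280 -0.5124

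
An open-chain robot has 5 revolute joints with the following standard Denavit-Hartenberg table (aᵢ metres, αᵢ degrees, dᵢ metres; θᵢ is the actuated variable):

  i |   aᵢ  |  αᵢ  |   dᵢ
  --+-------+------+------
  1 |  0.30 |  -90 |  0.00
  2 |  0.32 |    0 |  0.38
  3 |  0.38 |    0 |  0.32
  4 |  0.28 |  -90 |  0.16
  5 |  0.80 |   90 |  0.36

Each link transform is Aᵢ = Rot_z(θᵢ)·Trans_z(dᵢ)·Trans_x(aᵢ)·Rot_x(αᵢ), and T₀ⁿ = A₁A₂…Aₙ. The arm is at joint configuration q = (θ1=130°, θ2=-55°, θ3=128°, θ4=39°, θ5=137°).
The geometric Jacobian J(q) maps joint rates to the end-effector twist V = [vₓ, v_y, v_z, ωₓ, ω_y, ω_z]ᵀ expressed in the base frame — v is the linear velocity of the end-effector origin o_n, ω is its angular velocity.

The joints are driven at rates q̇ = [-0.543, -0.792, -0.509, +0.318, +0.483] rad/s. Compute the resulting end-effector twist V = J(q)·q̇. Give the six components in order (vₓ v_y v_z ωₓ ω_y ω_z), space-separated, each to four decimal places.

-0.1401 0.0443 0.3185 1.0409 0.2888 -0.3621

o_n = [-0.4820, 0.0853, 0.3165]
J₁: ẑ×o_n = [-0.0853, -0.4820, 0.0000], ω = ẑ
J2: z=[-0.7660, -0.6428, 0.0000] o=[-0.1928, 0.2298, 0.0000] → [-0.2034, 0.2424, -0.0751, -0.7660, -0.6428, 0.0000]
J3: z=[-0.7660, -0.6428, 0.0000] o=[-0.6019, 0.1262, 0.2621] → [-0.0349, 0.0416, 0.1084, -0.7660, -0.6428, 0.0000]
J4: z=[-0.7660, -0.6428, 0.0000] o=[-0.9185, 0.0056, -0.1013] → [-0.2685, 0.3200, 0.2195, -0.7660, -0.6428, 0.0000]
J5: z=[0.5960, -0.7103, 0.3746] o=[-0.9736, -0.1776, -0.3609] → [-0.5796, -0.2195, 0.5059, 0.5960, -0.7103, 0.3746]
V = J·q̇ = [-0.1401, 0.0443, 0.3185, 1.0409, 0.2888, -0.3621]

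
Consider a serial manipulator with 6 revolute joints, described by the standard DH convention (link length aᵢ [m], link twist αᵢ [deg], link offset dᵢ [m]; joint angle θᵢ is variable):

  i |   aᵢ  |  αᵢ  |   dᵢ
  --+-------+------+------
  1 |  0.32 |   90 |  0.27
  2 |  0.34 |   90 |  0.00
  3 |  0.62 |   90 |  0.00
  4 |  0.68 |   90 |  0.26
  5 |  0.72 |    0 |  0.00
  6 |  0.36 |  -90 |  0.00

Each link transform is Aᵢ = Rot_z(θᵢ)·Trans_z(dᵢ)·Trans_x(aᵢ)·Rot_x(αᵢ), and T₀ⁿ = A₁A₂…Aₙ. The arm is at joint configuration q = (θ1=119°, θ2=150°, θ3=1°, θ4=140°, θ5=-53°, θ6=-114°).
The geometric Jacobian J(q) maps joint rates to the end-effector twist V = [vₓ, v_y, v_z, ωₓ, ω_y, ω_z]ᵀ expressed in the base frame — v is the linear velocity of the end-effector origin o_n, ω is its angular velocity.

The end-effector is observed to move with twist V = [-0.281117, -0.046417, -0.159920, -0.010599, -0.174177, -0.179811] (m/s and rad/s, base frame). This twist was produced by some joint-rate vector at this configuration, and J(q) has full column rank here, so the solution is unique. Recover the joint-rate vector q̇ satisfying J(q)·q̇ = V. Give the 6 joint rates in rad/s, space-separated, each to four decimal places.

0.1510 0.2380 -0.3080 0.3310 0.4440 -0.5120

o_n = [0.2278, 0.4070, 0.8790]
J₁: ẑ×o_n = [-0.4070, 0.2278, 0.0000], ω = ẑ
J2: z=[0.8746, 0.4848, 0.0000] o=[-0.1551, 0.2799, 0.2700] → [0.2952, -0.5326, -0.0744, 0.8746, 0.4848, 0.0000]
J3: z=[-0.2424, 0.4373, 0.8660] o=[-0.0124, 0.0223, 0.4400] → [-0.1412, 0.3144, -0.1983, -0.2424, 0.4373, 0.8660]
J4: z=[-0.8672, -0.4980, 0.0087] o=[0.2573, -0.4419, 0.7500] → [-0.0716, 0.1116, -0.7509, -0.8672, -0.4980, 0.0087]
J5: z=[0.0940, -0.1464, 0.9848] o=[-0.3007, 0.0098, 0.8703] → [-0.3924, 0.5196, 0.1147, 0.0940, -0.1464, 0.9848]
J6: z=[0.0940, -0.1464, 0.9848] o=[-0.0140, 0.6665, 0.9406] → [0.2646, 0.2439, 0.0110, 0.0940, -0.1464, 0.9848]
q̇ = J⁺·V = [0.1510, 0.2380, -0.3080, 0.3310, 0.4440, -0.5120]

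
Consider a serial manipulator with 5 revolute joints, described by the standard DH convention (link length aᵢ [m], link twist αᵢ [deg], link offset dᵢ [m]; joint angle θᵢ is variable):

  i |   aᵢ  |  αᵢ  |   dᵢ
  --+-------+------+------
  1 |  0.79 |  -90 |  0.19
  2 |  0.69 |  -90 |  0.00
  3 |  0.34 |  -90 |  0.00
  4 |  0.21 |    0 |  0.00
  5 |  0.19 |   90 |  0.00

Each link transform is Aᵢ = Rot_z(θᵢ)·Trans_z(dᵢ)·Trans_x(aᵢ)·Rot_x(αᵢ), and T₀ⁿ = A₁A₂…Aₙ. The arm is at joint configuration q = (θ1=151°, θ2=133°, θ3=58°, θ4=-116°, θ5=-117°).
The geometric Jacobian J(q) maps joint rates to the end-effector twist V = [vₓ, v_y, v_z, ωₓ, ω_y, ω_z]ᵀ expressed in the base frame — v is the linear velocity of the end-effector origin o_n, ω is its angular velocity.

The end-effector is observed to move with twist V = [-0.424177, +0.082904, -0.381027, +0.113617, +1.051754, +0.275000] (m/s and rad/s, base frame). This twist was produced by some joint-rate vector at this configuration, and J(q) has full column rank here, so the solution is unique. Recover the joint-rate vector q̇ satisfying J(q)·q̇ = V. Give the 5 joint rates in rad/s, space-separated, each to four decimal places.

o_n = [-0.1585, 0.2174, -0.3412]
J₁: ẑ×o_n = [-0.2174, -0.1585, 0.0000], ω = ẑ
J2: z=[-0.4848, -0.8746, 0.0000] o=[-0.6909, 0.3830, 0.1900] → [0.4646, -0.2575, 0.5459, -0.4848, -0.8746, 0.0000]
J3: z=[0.6397, -0.3546, 0.6820] o=[-0.2794, 0.1549, -0.3146] → [-0.0333, 0.0994, 0.0829, 0.6397, -0.3546, 0.6820]
J4: z=[-0.2489, 0.7439, 0.6202] o=[-0.0321, 0.3475, -0.4464] → [0.1589, -0.0522, 0.1264, -0.2489, 0.7439, 0.6202]
J5: z=[-0.2489, 0.7439, 0.6202] o=[0.0217, 0.2284, -0.2820] → [-0.0372, -0.1265, 0.1368, -0.2489, 0.7439, 0.6202]
q̇ = J⁺·V = [0.1940, -0.7630, -0.2450, -0.1060, 0.5060]

0.1940 -0.7630 -0.2450 -0.1060 0.5060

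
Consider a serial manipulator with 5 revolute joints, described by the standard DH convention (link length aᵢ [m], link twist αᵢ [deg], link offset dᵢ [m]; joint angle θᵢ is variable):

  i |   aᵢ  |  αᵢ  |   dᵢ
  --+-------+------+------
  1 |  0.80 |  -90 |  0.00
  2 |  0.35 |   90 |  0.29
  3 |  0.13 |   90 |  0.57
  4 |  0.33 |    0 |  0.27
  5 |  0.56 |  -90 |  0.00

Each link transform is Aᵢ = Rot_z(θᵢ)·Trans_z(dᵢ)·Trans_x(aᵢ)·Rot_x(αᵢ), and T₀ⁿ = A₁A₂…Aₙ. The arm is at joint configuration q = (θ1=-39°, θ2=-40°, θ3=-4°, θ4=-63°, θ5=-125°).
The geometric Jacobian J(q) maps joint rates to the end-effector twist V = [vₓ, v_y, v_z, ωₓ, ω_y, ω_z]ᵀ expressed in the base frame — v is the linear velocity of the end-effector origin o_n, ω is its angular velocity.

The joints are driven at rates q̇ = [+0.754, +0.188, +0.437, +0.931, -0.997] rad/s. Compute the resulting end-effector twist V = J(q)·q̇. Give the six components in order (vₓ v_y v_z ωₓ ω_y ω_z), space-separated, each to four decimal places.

o_n = [0.5040, -0.3569, 0.3078]
J₁: ẑ×o_n = [0.3569, 0.5040, -0.0000], ω = ẑ
J2: z=[0.6293, 0.7771, 0.0000] o=[0.6217, -0.5035, 0.0000] → [0.2392, -0.1937, 0.1837, 0.6293, 0.7771, 0.0000]
J3: z=[-0.4995, 0.4045, 0.7660] o=[1.0126, -0.4468, 0.2250] → [-0.0354, -0.3482, 0.1608, -0.4995, 0.4045, 0.7660]
J4: z=[-0.6693, -0.7416, -0.0448] o=[0.7993, -0.2858, 0.7450] → [0.3210, -0.2794, -0.1715, -0.6693, -0.7416, -0.0448]
J5: z=[-0.6693, -0.7416, -0.0448] o=[0.8479, -0.6852, 0.6037] → [0.2342, -0.1826, -0.4748, -0.6693, -0.7416, -0.0448]
V = J·q̇ = [0.3640, 0.1134, 0.4185, -0.0558, 0.3718, 1.0917]

0.3640 0.1134 0.4185 -0.0558 0.3718 1.0917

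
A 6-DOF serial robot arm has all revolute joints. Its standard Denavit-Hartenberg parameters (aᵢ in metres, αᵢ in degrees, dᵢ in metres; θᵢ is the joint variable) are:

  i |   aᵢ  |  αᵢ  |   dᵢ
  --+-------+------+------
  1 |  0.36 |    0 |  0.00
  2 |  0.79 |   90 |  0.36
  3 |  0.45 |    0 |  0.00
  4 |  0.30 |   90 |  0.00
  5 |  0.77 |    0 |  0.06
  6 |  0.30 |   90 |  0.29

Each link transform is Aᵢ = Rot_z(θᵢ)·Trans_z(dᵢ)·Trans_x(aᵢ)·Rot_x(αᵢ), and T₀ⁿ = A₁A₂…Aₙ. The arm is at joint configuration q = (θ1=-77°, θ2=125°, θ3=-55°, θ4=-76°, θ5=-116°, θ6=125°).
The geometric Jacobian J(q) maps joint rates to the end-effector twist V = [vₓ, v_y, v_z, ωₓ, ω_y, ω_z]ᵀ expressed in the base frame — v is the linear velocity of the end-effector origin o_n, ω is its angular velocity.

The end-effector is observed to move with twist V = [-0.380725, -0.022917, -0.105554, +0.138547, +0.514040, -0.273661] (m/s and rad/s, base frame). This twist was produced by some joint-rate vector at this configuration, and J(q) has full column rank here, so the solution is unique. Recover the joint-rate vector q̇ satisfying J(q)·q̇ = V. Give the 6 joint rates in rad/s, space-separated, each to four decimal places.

0.2130 -0.0740 -0.4890 0.2480 0.1180 -0.7470

o_n = [0.0125, 0.5373, 0.0257]
J₁: ẑ×o_n = [-0.5373, 0.0125, 0.0000], ω = ẑ
J2: z=[0.0000, 0.0000, 1.0000] o=[0.0810, -0.3508, 0.0000] → [-0.8881, -0.0685, 0.0000, 0.0000, 0.0000, 1.0000]
J3: z=[0.7431, -0.6691, 0.0000] o=[0.6096, 0.2363, 0.3600] → [0.2237, 0.2484, -0.1758, 0.7431, -0.6691, 0.0000]
J4: z=[0.7431, -0.6691, 0.0000] o=[0.7823, 0.4281, -0.0086] → [-0.0230, -0.0255, -0.4339, 0.7431, -0.6691, 0.0000]
J5: z=[-0.5050, -0.5609, 0.6561] o=[0.6506, 0.2819, -0.2350] → [-0.3139, -0.2869, -0.4869, -0.5050, -0.5609, 0.6561]
J6: z=[-0.5050, -0.5609, 0.6561] o=[0.2542, 0.8759, 0.0591] → [0.2408, -0.1754, 0.0354, -0.5050, -0.5609, 0.6561]
q̇ = J⁺·V = [0.2130, -0.0740, -0.4890, 0.2480, 0.1180, -0.7470]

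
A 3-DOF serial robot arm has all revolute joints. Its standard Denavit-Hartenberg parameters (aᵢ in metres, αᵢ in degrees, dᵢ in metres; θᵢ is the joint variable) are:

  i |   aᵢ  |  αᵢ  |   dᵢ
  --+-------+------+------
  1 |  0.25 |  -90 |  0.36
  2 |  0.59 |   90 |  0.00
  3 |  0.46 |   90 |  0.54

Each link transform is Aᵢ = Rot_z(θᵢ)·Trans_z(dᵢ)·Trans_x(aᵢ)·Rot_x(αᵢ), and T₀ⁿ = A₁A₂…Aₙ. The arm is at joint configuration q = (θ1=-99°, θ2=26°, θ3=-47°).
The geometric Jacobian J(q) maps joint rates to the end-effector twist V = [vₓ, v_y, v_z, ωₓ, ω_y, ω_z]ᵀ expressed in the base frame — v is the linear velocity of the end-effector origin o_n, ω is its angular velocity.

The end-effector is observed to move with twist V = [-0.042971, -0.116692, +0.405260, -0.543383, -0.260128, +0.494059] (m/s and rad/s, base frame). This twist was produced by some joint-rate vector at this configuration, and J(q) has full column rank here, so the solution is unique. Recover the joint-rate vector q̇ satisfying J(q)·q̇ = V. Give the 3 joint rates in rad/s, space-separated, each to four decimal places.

-0.2070 -0.4960 0.7800

o_n = [-0.5355, -1.2304, 0.4492]
J₁: ẑ×o_n = [1.2304, -0.5355, 0.0000], ω = ẑ
J2: z=[0.9877, -0.1564, 0.0000] o=[-0.0391, -0.2469, 0.3600] → [-0.0140, -0.0881, -1.0490, 0.9877, -0.1564, 0.0000]
J3: z=[-0.0686, -0.4330, 0.8988] o=[-0.1221, -0.7707, 0.1014] → [0.2626, -0.3477, -0.1475, -0.0686, -0.4330, 0.8988]
q̇ = J⁺·V = [-0.2070, -0.4960, 0.7800]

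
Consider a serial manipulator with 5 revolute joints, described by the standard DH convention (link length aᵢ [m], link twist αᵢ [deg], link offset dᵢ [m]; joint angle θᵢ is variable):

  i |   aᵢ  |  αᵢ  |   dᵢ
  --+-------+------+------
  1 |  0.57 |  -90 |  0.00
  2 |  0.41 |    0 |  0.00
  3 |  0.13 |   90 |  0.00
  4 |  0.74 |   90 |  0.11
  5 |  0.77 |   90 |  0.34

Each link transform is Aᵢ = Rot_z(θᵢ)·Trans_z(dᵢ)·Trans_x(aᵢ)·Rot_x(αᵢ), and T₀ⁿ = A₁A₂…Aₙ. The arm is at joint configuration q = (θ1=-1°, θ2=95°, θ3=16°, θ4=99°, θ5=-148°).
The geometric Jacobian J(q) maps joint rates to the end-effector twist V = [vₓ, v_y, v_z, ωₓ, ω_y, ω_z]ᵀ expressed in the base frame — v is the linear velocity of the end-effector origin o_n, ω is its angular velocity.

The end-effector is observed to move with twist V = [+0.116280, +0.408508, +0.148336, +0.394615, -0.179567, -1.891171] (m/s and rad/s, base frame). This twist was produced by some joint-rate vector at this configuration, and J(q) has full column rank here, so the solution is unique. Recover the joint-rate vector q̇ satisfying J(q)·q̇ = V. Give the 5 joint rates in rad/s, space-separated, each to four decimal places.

o_n = [0.0964, 0.1375, -0.7238]
J₁: ẑ×o_n = [-0.1375, 0.0964, 0.0000], ω = ẑ
J2: z=[0.0175, 0.9998, 0.0000] o=[0.5699, -0.0099, 0.0000] → [-0.7237, 0.0126, 0.4760, 0.0175, 0.9998, 0.0000]
J3: z=[0.0175, 0.9998, 0.0000] o=[0.5342, -0.0093, -0.4084] → [-0.3153, 0.0055, 0.4403, 0.0175, 0.9998, 0.0000]
J4: z=[0.9334, -0.0163, -0.3584] o=[0.4876, -0.0085, -0.5298] → [0.0555, 0.3213, 0.1299, 0.9334, -0.0163, -0.3584]
J5: z=[-0.3512, 0.1626, -0.9221] o=[0.6445, 0.7198, -0.4612] → [-0.5796, 0.4132, 0.2936, -0.3512, 0.1626, -0.9221]
q̇ = J⁺·V = [-0.9990, -0.6290, 0.3470, 0.6910, 0.6990]

-0.9990 -0.6290 0.3470 0.6910 0.6990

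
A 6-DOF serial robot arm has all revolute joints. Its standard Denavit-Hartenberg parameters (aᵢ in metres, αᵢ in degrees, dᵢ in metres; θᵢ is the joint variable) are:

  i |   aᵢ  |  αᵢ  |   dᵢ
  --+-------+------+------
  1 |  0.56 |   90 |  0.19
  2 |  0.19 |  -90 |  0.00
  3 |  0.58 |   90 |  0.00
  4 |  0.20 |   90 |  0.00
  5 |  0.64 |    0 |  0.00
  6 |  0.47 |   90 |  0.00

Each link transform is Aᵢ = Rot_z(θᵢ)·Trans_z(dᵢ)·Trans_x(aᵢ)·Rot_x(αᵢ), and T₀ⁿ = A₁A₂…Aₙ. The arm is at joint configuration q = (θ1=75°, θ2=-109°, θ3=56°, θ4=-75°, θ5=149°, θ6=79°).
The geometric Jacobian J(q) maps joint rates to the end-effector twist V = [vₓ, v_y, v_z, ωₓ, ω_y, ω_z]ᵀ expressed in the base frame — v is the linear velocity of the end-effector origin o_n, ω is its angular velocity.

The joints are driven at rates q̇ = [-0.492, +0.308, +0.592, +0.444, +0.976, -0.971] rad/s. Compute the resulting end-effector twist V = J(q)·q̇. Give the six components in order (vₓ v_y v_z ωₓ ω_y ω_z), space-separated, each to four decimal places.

o_n = [-0.0698, 1.0899, -0.3987]
J₁: ẑ×o_n = [-1.0899, -0.0698, 0.0000], ω = ẑ
J2: z=[0.9659, -0.2588, 0.0000] o=[0.1449, 0.5409, 0.1900] → [0.1524, 0.5686, 0.4747, 0.9659, -0.2588, 0.0000]
J3: z=[0.2447, 0.9133, -0.3256] o=[0.1289, 0.4812, 0.0104] → [-0.1754, 0.1648, 0.3305, 0.2447, 0.9133, -0.3256]
J4: z=[0.4703, -0.4054, -0.7839] o=[-0.3629, 0.5036, -0.2963] → [0.5011, -0.1815, 0.3945, 0.4703, -0.4054, -0.7839]
J5: z=[0.7557, -0.2738, 0.5950] o=[-0.4540, 0.3292, -0.2608] → [-0.4148, 0.3328, 0.6800, 0.7557, -0.2738, 0.5950]
J6: z=[0.7557, -0.2738, 0.5950] o=[-0.0489, 0.6740, -0.6166] → [-0.3071, -0.1771, 0.3086, 0.7557, -0.2738, 0.5950]
V = J·q̇ = [0.5951, 0.7233, 0.8811, 0.6550, 0.2796, -1.0298]

0.5951 0.7233 0.8811 0.6550 0.2796 -1.0298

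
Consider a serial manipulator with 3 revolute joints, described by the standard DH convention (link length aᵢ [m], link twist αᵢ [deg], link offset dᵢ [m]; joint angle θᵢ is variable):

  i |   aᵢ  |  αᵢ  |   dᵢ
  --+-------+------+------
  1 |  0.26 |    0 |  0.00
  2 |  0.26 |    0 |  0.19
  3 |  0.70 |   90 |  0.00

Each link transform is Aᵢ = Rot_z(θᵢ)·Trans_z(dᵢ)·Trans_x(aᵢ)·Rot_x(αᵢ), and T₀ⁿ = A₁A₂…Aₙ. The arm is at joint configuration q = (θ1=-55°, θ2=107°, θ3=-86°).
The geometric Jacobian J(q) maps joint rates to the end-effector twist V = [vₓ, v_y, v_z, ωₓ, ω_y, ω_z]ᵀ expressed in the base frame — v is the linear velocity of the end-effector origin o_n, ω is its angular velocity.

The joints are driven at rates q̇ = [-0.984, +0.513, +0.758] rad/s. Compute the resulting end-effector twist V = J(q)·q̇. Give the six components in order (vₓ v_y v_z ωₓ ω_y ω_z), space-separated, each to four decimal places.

o_n = [0.8895, -0.3995, 0.1900]
J₁: ẑ×o_n = [0.3995, 0.8895, -0.0000], ω = ẑ
J2: z=[0.0000, 0.0000, 1.0000] o=[0.1491, -0.2130, 0.0000] → [0.1866, 0.7404, -0.0000, 0.0000, 0.0000, 1.0000]
J3: z=[0.0000, 0.0000, 1.0000] o=[0.3092, -0.0081, 0.1900] → [0.3914, 0.5803, -0.0000, 0.0000, 0.0000, 1.0000]
V = J·q̇ = [-0.0007, -0.0556, 0.0000, 0.0000, 0.0000, 0.2870]

-0.0007 -0.0556 0.0000 0.0000 0.0000 0.2870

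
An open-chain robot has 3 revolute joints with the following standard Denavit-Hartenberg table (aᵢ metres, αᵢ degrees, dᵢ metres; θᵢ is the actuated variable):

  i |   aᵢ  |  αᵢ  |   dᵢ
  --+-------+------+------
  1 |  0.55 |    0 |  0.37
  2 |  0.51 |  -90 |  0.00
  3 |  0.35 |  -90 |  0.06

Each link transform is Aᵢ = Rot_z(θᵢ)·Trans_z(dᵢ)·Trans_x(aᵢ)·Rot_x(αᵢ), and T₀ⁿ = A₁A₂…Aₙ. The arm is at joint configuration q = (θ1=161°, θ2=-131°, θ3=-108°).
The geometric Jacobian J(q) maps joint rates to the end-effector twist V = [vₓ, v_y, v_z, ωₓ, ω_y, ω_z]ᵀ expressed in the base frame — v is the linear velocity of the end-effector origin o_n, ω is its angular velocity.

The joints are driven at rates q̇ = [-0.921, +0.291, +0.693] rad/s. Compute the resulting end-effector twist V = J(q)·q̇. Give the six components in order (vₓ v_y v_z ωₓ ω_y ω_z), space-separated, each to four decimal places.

0.5240 0.3939 0.0750 -0.3465 0.6002 -0.6300

o_n = [-0.2020, 0.4319, 0.7029]
J₁: ẑ×o_n = [-0.4319, -0.2020, 0.0000], ω = ẑ
J2: z=[0.0000, 0.0000, 1.0000] o=[-0.5200, 0.1791, 0.3700] → [-0.2529, 0.3180, 0.0000, 0.0000, 0.0000, 1.0000]
J3: z=[-0.5000, 0.8660, 0.0000] o=[-0.0784, 0.4341, 0.3700] → [0.2883, 0.1664, 0.1082, -0.5000, 0.8660, 0.0000]
V = J·q̇ = [0.5240, 0.3939, 0.0750, -0.3465, 0.6002, -0.6300]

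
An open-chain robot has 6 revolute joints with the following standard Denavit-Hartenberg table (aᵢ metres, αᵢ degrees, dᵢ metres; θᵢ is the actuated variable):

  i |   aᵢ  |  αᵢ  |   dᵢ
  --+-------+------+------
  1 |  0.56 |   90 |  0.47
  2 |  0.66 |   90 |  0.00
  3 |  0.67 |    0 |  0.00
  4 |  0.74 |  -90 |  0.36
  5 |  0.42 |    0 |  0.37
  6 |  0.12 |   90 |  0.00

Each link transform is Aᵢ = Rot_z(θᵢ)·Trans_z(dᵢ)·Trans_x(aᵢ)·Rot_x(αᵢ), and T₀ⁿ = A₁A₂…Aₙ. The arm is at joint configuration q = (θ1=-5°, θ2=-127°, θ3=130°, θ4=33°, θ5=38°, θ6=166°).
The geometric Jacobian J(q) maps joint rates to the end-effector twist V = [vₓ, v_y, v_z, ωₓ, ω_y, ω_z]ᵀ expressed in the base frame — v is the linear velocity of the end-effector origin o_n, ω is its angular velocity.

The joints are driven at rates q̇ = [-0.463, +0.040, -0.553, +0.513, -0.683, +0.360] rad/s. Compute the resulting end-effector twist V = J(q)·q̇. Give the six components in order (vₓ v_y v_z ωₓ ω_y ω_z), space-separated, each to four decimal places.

o_n = [0.8785, -0.5190, 1.1979]
J₁: ẑ×o_n = [0.5190, 0.8785, -0.0000], ω = ẑ
J2: z=[-0.0872, -0.9962, 0.0000] o=[0.5579, -0.0488, 0.4700] → [-0.7251, 0.0634, 0.3604, -0.0872, -0.9962, 0.0000]
J3: z=[-0.7956, 0.0696, 0.6018] o=[0.1622, -0.0142, -0.0571] → [0.3912, 1.4295, 0.3518, -0.7956, 0.0696, 0.6018]
J4: z=[-0.7956, 0.0696, 0.6018] o=[0.3756, -0.5481, 0.2868] → [0.0459, 1.0274, -0.0581, -0.7956, 0.0696, 0.6018]
J5: z=[0.2586, 0.9373, 0.2335] o=[0.4946, -0.7757, 1.0687] → [0.0612, 0.0562, -0.2934, 0.2586, 0.9373, 0.2335]
J6: z=[0.2586, 0.9373, 0.2335] o=[0.9774, -0.5599, 1.2522] → [-0.0605, -0.0090, 0.1033, 0.2586, 0.9373, 0.2335]
V = J·q̇ = [-0.5256, -0.7093, 0.0276, -0.0552, -0.3454, -0.5625]

-0.5256 -0.7093 0.0276 -0.0552 -0.3454 -0.5625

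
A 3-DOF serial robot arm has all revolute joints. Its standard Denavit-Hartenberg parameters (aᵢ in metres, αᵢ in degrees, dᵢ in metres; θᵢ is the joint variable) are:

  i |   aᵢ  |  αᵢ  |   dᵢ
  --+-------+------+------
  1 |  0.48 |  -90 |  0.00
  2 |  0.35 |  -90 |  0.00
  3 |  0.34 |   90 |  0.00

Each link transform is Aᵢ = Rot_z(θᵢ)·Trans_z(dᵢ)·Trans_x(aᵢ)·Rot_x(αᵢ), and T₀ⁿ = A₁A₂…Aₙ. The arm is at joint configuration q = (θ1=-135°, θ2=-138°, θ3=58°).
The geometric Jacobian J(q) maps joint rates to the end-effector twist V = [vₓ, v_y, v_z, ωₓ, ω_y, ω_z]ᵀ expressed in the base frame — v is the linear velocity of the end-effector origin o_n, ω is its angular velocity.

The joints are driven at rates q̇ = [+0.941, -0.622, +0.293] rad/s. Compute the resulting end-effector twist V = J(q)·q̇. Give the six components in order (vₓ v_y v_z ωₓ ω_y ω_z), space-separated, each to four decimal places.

o_n = [-0.2647, 0.1431, 0.3548]
J₁: ẑ×o_n = [-0.1431, -0.2647, 0.0000], ω = ẑ
J2: z=[0.7071, -0.7071, 0.0000] o=[-0.3394, -0.3394, 0.0000] → [-0.2508, -0.2508, 0.3940, 0.7071, -0.7071, 0.0000]
J3: z=[-0.4731, -0.4731, 0.7431] o=[-0.1555, -0.1555, 0.2342] → [-0.2789, -0.0241, -0.1929, -0.4731, -0.4731, 0.7431]
V = J·q̇ = [-0.0603, -0.1001, -0.3016, -0.5785, 0.3012, 1.1587]

-0.0603 -0.1001 -0.3016 -0.5785 0.3012 1.1587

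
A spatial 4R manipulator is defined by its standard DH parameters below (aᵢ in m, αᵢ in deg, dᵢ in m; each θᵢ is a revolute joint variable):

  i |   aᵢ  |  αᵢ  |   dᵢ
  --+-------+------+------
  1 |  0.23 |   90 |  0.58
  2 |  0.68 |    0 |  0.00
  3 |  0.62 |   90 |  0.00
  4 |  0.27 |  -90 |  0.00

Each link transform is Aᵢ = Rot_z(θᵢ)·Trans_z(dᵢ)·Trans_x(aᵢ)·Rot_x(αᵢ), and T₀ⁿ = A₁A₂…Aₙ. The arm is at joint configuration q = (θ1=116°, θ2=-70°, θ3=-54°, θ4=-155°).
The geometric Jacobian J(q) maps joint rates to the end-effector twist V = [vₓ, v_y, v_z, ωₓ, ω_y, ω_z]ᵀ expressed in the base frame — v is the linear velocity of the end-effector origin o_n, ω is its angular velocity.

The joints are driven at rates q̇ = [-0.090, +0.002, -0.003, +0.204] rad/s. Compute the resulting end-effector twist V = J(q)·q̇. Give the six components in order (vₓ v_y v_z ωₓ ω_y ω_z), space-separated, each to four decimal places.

o_n = [-0.2133, 0.1771, -0.3701]
J₁: ẑ×o_n = [-0.1771, -0.2133, 0.0000], ω = ẑ
J2: z=[0.8988, 0.4384, 0.0000] o=[-0.1008, 0.2067, 0.5800] → [-0.4165, 0.8540, 0.0227, 0.8988, 0.4384, 0.0000]
J3: z=[0.8988, 0.4384, 0.0000] o=[-0.2028, 0.4158, -0.0590] → [-0.1364, 0.2796, -0.2099, 0.8988, 0.4384, 0.0000]
J4: z=[0.3634, -0.7451, 0.5592] o=[-0.0508, 0.1041, -0.5730] → [-0.1920, -0.1646, -0.0946, 0.3634, -0.7451, 0.5592]
V = J·q̇ = [-0.0236, -0.0135, -0.0186, 0.0732, -0.1524, 0.0241]

-0.0236 -0.0135 -0.0186 0.0732 -0.1524 0.0241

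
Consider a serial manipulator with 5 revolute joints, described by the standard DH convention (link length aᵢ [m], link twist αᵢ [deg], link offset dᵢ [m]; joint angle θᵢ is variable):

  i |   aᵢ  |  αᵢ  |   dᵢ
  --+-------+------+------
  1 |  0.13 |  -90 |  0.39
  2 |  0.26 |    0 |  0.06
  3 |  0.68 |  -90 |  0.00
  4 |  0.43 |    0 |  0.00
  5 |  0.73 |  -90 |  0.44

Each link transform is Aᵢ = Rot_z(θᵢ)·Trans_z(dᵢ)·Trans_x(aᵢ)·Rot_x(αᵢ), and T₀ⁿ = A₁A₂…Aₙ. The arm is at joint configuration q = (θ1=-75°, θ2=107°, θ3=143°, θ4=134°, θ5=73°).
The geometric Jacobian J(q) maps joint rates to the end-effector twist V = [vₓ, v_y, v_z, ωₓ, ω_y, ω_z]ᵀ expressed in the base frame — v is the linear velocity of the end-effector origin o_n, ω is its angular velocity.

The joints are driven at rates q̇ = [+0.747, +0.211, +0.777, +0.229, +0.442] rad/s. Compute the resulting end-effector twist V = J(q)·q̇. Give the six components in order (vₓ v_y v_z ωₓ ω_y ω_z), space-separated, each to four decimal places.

0.8223 0.4966 -0.3410 1.1175 -0.3533 0.9765

o_n = [0.2241, -0.5192, 0.0389]
J₁: ẑ×o_n = [0.5192, 0.2241, -0.0000], ω = ẑ
J2: z=[0.9659, 0.2588, 0.0000] o=[0.0336, -0.1256, 0.3900] → [-0.0909, 0.3391, -0.4295, 0.9659, 0.2588, 0.0000]
J3: z=[0.9659, 0.2588, 0.0000] o=[0.0719, -0.0366, 0.1414] → [-0.0265, 0.0989, -0.5055, 0.9659, 0.2588, 0.0000]
J4: z=[0.2432, -0.9077, 0.3420] o=[0.0117, 0.1880, 0.7804] → [0.9148, 0.2530, 0.0208, 0.2432, -0.9077, 0.3420]
J5: z=[0.2432, -0.9077, 0.3420] o=[-0.2606, 0.0093, 0.4997] → [0.5989, 0.2778, 0.3114, 0.2432, -0.9077, 0.3420]
V = J·q̇ = [0.8223, 0.4966, -0.3410, 1.1175, -0.3533, 0.9765]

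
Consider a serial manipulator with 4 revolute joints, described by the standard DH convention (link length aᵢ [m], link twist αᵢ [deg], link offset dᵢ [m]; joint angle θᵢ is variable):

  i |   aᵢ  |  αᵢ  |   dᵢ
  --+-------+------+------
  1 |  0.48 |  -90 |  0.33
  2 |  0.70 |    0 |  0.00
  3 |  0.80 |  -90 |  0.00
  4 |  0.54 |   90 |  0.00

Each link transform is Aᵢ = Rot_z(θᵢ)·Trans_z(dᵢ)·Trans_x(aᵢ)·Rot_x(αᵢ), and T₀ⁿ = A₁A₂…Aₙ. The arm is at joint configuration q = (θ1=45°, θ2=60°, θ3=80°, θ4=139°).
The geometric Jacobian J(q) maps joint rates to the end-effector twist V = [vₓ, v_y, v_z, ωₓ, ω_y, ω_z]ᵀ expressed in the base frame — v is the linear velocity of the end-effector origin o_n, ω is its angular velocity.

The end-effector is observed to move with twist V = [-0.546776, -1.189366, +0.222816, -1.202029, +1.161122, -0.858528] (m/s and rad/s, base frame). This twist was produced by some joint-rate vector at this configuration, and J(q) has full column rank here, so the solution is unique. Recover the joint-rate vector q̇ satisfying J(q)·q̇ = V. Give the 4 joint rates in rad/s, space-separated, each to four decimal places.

o_n = [0.6248, 0.1238, -0.5285]
J₁: ẑ×o_n = [-0.1238, 0.6248, 0.0000], ω = ẑ
J2: z=[-0.7071, 0.7071, 0.0000] o=[0.3394, 0.3394, 0.3300] → [-0.6070, -0.6070, -0.0494, -0.7071, 0.7071, 0.0000]
J3: z=[-0.7071, 0.7071, 0.0000] o=[0.5869, 0.5869, -0.2762] → [-0.1784, -0.1784, 0.3006, -0.7071, 0.7071, 0.0000]
J4: z=[-0.4545, -0.4545, 0.7660] o=[0.1536, 0.1536, -0.7904] → [-0.0963, 0.4801, 0.2277, -0.4545, -0.4545, 0.7660]
q̇ = J⁺·V = [-0.8930, 0.8280, 0.8430, 0.0450]

-0.8930 0.8280 0.8430 0.0450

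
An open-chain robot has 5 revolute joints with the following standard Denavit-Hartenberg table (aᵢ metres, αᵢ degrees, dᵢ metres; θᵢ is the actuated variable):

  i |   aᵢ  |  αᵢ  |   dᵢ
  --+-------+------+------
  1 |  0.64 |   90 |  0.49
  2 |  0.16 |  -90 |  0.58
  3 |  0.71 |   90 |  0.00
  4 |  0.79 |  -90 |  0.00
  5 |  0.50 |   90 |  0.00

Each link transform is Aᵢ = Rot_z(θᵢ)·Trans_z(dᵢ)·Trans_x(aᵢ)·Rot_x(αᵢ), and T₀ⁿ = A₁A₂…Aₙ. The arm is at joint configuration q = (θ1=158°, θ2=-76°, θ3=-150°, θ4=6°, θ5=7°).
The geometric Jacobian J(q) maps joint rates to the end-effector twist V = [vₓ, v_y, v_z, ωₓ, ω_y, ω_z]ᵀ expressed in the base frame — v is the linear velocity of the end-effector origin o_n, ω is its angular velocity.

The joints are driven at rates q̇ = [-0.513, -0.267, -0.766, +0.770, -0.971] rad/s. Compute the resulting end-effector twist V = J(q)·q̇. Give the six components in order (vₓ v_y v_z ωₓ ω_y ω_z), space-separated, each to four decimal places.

o_n = [0.2390, 1.6586, 2.0093]
J₁: ẑ×o_n = [-1.6586, 0.2390, 0.0000], ω = ẑ
J2: z=[0.3746, 0.9272, 0.0000] o=[-0.5934, 0.2397, 0.4900] → [1.4086, -0.5691, -0.2402, 0.3746, 0.9272, 0.0000]
J3: z=[-0.8996, 0.3635, 0.2419] o=[-0.4120, 0.7920, 0.3348] → [0.3990, 1.6639, -1.0163, -0.8996, 0.3635, 0.2419]
J4: z=[-0.2123, -0.8483, 0.4851] o=[-0.1411, 1.0654, 0.9314] → [-1.2021, 0.4132, 0.1965, -0.2123, -0.8483, 0.4851]
J5: z=[-0.9346, 0.3212, 0.1528] o=[0.0844, 1.3980, 1.6115] → [0.0879, 0.3953, -0.2932, -0.9346, 0.3212, 0.1528]
V = J·q̇ = [-0.8419, -1.3109, 1.2786, 1.3332, -1.4911, -0.4731]

-0.8419 -1.3109 1.2786 1.3332 -1.4911 -0.4731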